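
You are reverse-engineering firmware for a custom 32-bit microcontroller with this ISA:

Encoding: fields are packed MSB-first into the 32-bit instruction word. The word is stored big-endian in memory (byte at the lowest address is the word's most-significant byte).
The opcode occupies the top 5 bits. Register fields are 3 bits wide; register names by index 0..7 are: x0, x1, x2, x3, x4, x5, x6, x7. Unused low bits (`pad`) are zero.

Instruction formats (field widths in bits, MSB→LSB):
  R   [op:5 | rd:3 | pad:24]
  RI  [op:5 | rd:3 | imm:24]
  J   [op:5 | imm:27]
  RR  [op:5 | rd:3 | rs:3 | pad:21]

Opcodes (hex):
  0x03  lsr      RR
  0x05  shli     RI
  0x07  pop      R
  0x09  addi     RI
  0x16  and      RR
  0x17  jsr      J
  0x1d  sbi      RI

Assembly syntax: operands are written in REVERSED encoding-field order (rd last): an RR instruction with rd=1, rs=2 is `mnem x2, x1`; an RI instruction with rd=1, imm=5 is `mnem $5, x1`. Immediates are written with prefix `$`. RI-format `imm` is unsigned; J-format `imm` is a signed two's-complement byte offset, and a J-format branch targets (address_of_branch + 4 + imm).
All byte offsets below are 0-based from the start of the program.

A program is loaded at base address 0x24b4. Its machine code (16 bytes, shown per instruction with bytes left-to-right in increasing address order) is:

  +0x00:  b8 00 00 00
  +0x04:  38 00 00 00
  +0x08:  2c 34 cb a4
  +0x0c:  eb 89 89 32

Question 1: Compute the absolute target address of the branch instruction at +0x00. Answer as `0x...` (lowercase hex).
0x24b8

+0x00: b8 00 00 00 ⇒ word 0xb8000000 (big)
  top 5b → 0x17 → jsr [J]
  imm@[26:0]=0x0 ⇒ $0
  target = base 0x24b4 + off 0x00 + 4 + imm 0 = 0x24b8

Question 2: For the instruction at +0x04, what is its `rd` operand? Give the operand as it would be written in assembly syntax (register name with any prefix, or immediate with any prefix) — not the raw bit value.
[04] 38 00 00 00 → 0x38000000
  op=0x38000000>>27=0x7 ⇒ pop (R)
  [26:24] rd=0 = x0

x0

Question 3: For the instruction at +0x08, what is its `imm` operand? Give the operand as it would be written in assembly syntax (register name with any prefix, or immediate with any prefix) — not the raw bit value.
+0x08: 2c 34 cb a4 ⇒ word 0x2c34cba4 (big)
  opcode bits[31:27]=0x5: shli/RI
  rd: (w>>24)&0x7=0x4 → x4
  imm: (w>>0)&0xffffff=0x34cba4 → $3460004

$3460004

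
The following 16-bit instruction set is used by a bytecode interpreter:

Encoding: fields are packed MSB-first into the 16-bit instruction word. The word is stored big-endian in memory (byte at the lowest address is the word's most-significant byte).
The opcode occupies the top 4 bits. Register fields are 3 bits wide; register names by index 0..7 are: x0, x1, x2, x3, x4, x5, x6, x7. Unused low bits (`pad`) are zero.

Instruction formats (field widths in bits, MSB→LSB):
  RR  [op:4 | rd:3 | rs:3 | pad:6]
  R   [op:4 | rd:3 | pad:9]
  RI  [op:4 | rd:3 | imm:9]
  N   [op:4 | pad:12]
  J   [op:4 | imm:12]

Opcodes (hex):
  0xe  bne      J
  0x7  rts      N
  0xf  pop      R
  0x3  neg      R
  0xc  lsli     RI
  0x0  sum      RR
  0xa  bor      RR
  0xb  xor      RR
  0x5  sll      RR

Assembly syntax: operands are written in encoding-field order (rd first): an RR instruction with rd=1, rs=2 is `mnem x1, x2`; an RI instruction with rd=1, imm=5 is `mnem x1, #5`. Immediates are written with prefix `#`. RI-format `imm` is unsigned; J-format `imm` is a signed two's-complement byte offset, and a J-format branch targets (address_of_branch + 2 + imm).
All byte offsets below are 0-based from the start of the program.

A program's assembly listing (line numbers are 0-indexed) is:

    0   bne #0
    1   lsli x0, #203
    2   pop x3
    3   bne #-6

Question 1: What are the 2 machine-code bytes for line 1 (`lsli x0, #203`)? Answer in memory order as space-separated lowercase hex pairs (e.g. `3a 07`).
c0 cb

line 1 (lsli): pack op=0xc:4|rd=0:3|imm=203:9 = 0xc0cb; big→ c0 cb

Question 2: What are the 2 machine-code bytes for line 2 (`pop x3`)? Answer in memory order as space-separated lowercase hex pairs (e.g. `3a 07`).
f6 00

2. pop fields op=0xf:4|rd=3:3|pad=0:9 → word f600h → f6 00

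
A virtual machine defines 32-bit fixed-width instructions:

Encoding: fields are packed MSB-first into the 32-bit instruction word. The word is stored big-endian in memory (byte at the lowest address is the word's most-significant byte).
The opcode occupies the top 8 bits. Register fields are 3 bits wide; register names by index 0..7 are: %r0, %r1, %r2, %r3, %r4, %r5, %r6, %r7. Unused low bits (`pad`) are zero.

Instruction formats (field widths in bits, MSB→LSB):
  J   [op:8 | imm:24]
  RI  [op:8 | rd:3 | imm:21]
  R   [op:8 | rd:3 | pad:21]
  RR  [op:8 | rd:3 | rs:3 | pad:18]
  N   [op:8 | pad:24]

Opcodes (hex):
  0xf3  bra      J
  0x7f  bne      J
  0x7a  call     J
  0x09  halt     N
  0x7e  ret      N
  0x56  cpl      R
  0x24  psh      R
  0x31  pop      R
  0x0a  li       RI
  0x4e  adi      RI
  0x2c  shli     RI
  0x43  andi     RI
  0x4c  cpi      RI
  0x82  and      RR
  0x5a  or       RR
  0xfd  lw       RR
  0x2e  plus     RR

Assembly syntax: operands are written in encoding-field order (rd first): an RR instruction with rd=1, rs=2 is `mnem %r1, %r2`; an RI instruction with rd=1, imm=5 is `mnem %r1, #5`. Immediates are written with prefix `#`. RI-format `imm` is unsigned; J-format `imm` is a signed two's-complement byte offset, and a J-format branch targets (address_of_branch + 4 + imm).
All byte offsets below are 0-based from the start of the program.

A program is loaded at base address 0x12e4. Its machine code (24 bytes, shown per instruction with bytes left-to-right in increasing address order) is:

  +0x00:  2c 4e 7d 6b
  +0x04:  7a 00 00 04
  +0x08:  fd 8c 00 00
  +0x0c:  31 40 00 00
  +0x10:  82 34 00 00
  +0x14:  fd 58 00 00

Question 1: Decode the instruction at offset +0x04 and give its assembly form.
[04] 7a 00 00 04 → 0x7a000004
  top 8b → 0x7a → call [J]
  imm@[23:0]=0x4 ⇒ #4

call #4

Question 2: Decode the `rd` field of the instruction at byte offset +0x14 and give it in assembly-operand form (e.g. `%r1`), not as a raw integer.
%r2

[14] fd 58 00 00 → 0xfd580000
  op=0xfd580000>>24=0xfd ⇒ lw (RR)
  rd@[23:21]=0x2 ⇒ %r2
  rs@[20:18]=0x6 ⇒ %r6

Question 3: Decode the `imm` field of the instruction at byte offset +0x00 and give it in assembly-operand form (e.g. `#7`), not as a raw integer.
+0x00: 2c 4e 7d 6b ⇒ word 0x2c4e7d6b (big)
  op=0x2c4e7d6b>>24=0x2c ⇒ shli (RI)
  [23:21] rd=2 = %r2
  [20:0] imm=949611 = #949611

#949611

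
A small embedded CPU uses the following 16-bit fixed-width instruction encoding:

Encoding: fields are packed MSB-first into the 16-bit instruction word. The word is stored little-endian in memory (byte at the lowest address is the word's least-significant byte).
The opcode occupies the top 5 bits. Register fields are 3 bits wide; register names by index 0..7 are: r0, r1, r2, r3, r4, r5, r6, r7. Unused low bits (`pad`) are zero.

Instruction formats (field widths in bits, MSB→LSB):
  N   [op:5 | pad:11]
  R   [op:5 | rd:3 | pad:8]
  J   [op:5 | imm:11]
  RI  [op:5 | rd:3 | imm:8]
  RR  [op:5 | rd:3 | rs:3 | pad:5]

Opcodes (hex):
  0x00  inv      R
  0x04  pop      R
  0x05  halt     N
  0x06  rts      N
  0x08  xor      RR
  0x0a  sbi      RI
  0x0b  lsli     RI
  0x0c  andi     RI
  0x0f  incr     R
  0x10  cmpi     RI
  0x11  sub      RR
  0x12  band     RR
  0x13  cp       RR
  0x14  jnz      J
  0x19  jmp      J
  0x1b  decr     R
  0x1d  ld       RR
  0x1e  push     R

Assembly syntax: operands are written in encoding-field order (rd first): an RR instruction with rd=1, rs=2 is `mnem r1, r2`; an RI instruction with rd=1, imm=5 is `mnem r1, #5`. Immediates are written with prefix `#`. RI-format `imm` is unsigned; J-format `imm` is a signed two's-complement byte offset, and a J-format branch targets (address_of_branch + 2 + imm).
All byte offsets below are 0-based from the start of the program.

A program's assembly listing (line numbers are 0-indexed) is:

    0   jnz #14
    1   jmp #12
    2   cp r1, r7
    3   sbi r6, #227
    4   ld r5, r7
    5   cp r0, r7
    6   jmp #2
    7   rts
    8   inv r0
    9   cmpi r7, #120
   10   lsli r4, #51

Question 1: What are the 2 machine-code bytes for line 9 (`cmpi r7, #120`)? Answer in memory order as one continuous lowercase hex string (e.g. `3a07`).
9. cmpi fields op=0x10:5|rd=7:3|imm=120:8 → word 8778h → 78 87

7887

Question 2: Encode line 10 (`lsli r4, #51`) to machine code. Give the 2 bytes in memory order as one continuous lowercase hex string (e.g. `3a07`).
L10: lsli op=0xb:5|rd=4:3|imm=51:8 ⇒ 0x5c33 ⇒ little 33 5c

335c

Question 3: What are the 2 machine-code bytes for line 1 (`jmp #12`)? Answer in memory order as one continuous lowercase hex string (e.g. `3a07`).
1. jmp fields op=0x19:5|imm=12:11 → word c80ch → 0c c8

0cc8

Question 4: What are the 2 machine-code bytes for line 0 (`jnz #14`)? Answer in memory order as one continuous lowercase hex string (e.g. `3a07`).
0ea0

0. jnz fields op=0x14:5|imm=14:11 → word a00eh → 0e a0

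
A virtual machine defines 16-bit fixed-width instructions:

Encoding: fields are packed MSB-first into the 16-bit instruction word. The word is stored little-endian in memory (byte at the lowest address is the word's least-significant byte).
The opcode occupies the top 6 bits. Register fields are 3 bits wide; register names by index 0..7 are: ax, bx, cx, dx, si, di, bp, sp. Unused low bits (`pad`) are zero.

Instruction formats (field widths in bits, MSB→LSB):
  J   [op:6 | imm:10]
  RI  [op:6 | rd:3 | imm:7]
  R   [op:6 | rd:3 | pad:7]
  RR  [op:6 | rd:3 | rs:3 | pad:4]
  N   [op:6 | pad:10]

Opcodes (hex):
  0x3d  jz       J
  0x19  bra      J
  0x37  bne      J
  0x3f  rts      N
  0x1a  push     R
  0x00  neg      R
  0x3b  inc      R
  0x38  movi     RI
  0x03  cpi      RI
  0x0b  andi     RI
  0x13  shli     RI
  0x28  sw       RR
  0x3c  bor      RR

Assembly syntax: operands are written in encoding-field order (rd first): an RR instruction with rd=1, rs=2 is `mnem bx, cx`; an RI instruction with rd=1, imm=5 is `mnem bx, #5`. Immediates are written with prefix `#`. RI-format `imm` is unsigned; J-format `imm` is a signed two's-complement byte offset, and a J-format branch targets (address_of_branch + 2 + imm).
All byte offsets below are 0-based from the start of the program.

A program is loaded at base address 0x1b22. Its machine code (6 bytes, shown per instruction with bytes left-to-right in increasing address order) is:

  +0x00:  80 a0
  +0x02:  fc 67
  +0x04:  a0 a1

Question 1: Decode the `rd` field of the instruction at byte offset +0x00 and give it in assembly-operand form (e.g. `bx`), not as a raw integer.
bx

@+00  little-endian(80 a0) = 0xa080
  top 6b → 0x28 → sw [RR]
  [9:7] rd=1 = bx
  [6:4] rs=0 = ax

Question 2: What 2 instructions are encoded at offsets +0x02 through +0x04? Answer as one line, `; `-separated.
+0x02: fc 67 ⇒ word 0x67fc (little)
  op=0x67fc>>10=0x19 ⇒ bra (J)
  [9:0] imm=1020 (s10→-4) = #-4
+0x04: a0 a1 ⇒ word 0xa1a0 (little)
  op=0xa1a0>>10=0x28 ⇒ sw (RR)
  [9:7] rd=3 = dx
  [6:4] rs=2 = cx

bra #-4; sw dx, cx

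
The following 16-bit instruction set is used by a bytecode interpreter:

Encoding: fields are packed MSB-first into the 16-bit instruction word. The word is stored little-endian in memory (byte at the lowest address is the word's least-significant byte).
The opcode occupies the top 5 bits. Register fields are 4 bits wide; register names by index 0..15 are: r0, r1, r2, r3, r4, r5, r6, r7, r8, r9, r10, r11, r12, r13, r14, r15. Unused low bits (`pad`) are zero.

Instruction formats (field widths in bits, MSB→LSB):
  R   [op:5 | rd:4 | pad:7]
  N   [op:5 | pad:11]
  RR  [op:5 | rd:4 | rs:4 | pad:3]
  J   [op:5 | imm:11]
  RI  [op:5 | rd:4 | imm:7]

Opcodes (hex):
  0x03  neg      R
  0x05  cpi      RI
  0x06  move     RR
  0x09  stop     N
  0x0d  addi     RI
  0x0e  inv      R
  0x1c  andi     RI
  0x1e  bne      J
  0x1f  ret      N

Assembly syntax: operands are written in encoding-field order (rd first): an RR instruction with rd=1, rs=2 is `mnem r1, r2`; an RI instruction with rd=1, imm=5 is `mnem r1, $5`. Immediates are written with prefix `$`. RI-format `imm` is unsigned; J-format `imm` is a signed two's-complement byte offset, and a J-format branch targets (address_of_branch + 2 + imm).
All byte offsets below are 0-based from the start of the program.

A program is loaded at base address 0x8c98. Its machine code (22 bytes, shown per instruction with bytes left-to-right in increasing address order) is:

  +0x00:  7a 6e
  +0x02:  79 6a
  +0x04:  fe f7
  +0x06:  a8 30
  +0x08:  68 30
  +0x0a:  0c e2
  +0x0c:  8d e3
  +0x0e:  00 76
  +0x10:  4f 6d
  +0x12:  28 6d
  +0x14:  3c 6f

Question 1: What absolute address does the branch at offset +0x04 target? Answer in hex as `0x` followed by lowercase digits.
0x8c9c

@+04  little-endian(fe f7) = 0xf7fe
  opcode bits[15:11]=0x1e: bne/J
  imm: (w>>0)&0x7ff=0x7fe (s11→-2) → $-2
  target = base 0x8c98 + off 0x04 + 2 + imm -2 = 0x8c9c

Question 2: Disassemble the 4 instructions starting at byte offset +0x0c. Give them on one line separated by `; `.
@+0c  little-endian(8d e3) = 0xe38d
  top 5b → 0x1c → andi [RI]
  rd@[10:7]=0x7 ⇒ r7
  imm@[6:0]=0xd ⇒ $13
@+0e  little-endian(00 76) = 0x7600
  top 5b → 0xe → inv [R]
  rd@[10:7]=0xc ⇒ r12
@+10  little-endian(4f 6d) = 0x6d4f
  top 5b → 0xd → addi [RI]
  rd@[10:7]=0xa ⇒ r10
  imm@[6:0]=0x4f ⇒ $79
@+12  little-endian(28 6d) = 0x6d28
  top 5b → 0xd → addi [RI]
  rd@[10:7]=0xa ⇒ r10
  imm@[6:0]=0x28 ⇒ $40

andi r7, $13; inv r12; addi r10, $79; addi r10, $40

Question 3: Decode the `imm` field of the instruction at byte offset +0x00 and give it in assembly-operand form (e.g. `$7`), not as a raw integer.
$122

off 0x00: read 7a 6e as little → 0x6e7a
  opcode bits[15:11]=0xd: addi/RI
  rd@[10:7]=0xc ⇒ r12
  imm@[6:0]=0x7a ⇒ $122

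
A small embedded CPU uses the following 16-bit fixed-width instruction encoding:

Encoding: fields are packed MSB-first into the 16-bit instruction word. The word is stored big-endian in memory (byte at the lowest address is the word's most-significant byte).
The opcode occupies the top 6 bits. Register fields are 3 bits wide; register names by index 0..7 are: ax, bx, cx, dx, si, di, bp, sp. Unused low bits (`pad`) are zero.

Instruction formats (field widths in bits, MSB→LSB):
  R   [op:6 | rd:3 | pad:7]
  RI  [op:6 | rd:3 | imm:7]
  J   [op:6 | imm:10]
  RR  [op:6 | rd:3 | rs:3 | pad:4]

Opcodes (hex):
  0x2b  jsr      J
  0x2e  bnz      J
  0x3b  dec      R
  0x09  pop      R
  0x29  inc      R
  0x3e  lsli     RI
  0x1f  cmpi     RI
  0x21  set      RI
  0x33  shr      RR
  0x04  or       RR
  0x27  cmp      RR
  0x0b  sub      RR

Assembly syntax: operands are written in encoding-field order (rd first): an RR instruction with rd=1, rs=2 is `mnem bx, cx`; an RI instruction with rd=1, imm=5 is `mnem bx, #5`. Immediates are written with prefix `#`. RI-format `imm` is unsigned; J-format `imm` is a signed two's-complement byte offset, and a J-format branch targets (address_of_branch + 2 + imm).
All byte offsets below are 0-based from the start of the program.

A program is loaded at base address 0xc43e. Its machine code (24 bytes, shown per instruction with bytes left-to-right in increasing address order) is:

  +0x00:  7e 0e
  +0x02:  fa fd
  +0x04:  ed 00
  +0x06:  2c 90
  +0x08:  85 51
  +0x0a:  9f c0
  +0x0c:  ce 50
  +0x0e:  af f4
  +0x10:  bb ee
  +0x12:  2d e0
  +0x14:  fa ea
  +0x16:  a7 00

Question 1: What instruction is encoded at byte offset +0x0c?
shr si, di

off 0x0c: read ce 50 as big → 0xce50
  opcode bits[15:10]=0x33: shr/RR
  rd@[9:7]=0x4 ⇒ si
  rs@[6:4]=0x5 ⇒ di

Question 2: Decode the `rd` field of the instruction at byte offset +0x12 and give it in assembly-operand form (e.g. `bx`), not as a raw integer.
dx

[12] 2d e0 → 0x2de0
  op=0x2de0>>10=0xb ⇒ sub (RR)
  rd: (w>>7)&0x7=0x3 → dx
  rs: (w>>4)&0x7=0x6 → bp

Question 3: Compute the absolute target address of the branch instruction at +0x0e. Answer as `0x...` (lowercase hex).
off 0x0e: read af f4 as big → 0xaff4
  op=0xaff4>>10=0x2b ⇒ jsr (J)
  imm: (w>>0)&0x3ff=0x3f4 (s10→-12) → #-12
  target = base 0xc43e + off 0x0e + 2 + imm -12 = 0xc442

0xc442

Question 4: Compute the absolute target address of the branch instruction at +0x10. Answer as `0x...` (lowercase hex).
0xc43e

+0x10: bb ee ⇒ word 0xbbee (big)
  opcode bits[15:10]=0x2e: bnz/J
  [9:0] imm=1006 (s10→-18) = #-18
  target = base 0xc43e + off 0x10 + 2 + imm -18 = 0xc43e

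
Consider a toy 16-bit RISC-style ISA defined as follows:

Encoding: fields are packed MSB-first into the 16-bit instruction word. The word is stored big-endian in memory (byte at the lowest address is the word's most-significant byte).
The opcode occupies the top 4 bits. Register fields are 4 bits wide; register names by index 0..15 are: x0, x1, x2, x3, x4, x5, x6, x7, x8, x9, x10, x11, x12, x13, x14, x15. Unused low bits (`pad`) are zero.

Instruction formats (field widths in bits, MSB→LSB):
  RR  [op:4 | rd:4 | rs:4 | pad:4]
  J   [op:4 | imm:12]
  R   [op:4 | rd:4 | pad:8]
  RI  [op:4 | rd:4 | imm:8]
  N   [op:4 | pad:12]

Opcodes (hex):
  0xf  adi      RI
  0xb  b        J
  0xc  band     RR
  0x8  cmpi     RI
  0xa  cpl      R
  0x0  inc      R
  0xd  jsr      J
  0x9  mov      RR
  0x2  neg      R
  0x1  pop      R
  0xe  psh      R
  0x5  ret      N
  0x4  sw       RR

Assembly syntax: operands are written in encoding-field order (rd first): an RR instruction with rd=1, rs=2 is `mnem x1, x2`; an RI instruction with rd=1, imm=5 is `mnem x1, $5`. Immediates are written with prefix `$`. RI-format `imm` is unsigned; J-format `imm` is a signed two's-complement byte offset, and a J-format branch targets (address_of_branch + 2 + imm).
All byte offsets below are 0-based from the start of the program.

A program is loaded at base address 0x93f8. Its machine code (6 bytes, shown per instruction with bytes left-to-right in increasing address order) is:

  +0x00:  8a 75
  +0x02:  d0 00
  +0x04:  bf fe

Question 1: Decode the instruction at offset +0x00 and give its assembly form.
+0x00: 8a 75 ⇒ word 0x8a75 (big)
  top 4b → 0x8 → cmpi [RI]
  rd: (w>>8)&0xf=0xa → x10
  imm: (w>>0)&0xff=0x75 → $117

cmpi x10, $117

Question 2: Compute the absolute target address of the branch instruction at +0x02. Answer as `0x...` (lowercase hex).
[02] d0 00 → 0xd000
  op=0xd000>>12=0xd ⇒ jsr (J)
  imm: (w>>0)&0xfff=0x0 → $0
  target = base 0x93f8 + off 0x02 + 2 + imm 0 = 0x93fc

0x93fc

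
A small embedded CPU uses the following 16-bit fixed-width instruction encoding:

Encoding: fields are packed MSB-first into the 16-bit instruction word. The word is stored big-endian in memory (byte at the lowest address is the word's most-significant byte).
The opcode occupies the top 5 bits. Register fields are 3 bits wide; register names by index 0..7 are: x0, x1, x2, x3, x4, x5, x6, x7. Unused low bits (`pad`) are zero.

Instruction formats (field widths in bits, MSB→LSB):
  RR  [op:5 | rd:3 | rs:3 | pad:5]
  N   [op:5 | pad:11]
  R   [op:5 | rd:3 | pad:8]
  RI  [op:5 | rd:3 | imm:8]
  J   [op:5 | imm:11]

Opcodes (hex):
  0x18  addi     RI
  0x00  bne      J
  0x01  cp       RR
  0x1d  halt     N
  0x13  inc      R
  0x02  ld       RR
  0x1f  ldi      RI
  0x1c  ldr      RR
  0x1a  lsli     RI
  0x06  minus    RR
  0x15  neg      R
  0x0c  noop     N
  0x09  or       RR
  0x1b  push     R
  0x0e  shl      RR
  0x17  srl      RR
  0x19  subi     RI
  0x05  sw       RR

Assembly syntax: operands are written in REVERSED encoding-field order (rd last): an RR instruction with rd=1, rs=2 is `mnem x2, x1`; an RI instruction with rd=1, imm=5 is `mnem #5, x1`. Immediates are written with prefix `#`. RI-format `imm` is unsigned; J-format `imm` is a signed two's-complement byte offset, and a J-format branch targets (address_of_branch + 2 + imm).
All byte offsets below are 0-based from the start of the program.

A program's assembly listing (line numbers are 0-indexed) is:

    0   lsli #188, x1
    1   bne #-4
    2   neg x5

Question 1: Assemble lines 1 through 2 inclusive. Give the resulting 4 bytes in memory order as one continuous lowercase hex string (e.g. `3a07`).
07fcad00

L1: bne op=0x0:5|imm=-4:11 ⇒ 0x07fc ⇒ big 07 fc
L2: neg op=0x15:5|rd=5:3|pad=0:8 ⇒ 0xad00 ⇒ big ad 00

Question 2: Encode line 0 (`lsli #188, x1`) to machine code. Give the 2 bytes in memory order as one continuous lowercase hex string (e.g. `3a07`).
d1bc

L0: lsli op=0x1a:5|rd=1:3|imm=188:8 ⇒ 0xd1bc ⇒ big d1 bc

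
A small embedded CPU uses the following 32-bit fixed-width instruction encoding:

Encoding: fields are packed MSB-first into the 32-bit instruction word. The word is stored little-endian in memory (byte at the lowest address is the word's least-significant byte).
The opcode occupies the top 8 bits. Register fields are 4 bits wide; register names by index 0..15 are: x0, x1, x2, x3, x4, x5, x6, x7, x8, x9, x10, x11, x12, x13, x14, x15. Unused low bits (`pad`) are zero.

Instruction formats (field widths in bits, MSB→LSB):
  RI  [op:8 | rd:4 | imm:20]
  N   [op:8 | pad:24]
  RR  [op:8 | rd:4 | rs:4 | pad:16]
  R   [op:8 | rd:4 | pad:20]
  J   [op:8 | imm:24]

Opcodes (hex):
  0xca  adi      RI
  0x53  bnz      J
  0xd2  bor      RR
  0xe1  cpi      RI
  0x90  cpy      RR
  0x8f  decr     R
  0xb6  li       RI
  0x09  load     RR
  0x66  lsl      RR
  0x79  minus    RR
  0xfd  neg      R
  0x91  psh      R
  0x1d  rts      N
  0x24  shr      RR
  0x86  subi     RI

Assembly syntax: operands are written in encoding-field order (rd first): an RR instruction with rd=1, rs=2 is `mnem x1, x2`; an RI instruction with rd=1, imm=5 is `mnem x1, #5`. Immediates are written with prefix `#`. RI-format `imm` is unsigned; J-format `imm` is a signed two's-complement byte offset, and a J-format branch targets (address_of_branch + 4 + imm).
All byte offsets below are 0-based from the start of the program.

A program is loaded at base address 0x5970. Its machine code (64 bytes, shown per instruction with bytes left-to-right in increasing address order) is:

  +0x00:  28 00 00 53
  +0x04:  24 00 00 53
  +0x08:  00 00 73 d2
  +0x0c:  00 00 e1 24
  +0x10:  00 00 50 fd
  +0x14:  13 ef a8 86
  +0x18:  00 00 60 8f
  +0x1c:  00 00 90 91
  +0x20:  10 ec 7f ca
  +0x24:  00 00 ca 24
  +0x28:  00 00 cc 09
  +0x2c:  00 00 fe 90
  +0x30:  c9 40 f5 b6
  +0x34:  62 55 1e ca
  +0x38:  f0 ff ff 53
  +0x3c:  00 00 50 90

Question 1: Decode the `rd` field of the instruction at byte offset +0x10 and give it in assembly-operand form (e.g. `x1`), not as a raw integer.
off 0x10: read 00 00 50 fd as little → 0xfd500000
  top 8b → 0xfd → neg [R]
  [23:20] rd=5 = x5

x5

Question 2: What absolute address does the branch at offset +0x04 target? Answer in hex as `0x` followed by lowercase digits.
@+04  little-endian(24 00 00 53) = 0x53000024
  top 8b → 0x53 → bnz [J]
  imm: (w>>0)&0xffffff=0x24 → #36
  target = base 0x5970 + off 0x04 + 4 + imm 36 = 0x599c

0x599c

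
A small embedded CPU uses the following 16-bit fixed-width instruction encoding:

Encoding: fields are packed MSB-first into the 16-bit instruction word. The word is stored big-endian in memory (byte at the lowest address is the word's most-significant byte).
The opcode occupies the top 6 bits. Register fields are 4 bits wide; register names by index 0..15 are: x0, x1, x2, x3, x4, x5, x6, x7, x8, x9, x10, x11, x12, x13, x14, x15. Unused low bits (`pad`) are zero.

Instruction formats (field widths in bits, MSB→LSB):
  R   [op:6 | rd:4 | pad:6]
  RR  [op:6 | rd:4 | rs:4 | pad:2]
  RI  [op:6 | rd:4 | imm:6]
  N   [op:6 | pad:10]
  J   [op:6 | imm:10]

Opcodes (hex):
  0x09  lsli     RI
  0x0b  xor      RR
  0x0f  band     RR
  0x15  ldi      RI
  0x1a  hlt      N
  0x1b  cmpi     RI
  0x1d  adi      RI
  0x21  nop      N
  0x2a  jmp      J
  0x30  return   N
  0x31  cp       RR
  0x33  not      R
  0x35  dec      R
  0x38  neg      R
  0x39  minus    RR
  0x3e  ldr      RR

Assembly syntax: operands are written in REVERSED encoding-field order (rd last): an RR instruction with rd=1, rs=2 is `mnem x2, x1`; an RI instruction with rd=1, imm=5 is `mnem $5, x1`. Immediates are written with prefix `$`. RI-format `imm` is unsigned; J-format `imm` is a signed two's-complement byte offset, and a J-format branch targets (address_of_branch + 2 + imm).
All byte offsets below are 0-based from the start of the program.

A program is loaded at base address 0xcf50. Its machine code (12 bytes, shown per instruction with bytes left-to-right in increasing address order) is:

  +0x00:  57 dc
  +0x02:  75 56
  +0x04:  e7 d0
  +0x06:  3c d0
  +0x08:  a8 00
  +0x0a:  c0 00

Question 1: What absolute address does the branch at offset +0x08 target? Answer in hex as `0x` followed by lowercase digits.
+0x08: a8 00 ⇒ word 0xa800 (big)
  op=0xa800>>10=0x2a ⇒ jmp (J)
  imm@[9:0]=0x0 ⇒ $0
  target = base 0xcf50 + off 0x08 + 2 + imm 0 = 0xcf5a

0xcf5a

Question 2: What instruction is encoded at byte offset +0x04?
@+04  big-endian(e7 d0) = 0xe7d0
  top 6b → 0x39 → minus [RR]
  rd@[9:6]=0xf ⇒ x15
  rs@[5:2]=0x4 ⇒ x4

minus x4, x15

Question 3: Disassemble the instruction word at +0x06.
band x4, x3

@+06  big-endian(3c d0) = 0x3cd0
  op=0x3cd0>>10=0xf ⇒ band (RR)
  rd: (w>>6)&0xf=0x3 → x3
  rs: (w>>2)&0xf=0x4 → x4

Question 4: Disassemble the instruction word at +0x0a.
off 0x0a: read c0 00 as big → 0xc000
  top 6b → 0x30 → return [N]

return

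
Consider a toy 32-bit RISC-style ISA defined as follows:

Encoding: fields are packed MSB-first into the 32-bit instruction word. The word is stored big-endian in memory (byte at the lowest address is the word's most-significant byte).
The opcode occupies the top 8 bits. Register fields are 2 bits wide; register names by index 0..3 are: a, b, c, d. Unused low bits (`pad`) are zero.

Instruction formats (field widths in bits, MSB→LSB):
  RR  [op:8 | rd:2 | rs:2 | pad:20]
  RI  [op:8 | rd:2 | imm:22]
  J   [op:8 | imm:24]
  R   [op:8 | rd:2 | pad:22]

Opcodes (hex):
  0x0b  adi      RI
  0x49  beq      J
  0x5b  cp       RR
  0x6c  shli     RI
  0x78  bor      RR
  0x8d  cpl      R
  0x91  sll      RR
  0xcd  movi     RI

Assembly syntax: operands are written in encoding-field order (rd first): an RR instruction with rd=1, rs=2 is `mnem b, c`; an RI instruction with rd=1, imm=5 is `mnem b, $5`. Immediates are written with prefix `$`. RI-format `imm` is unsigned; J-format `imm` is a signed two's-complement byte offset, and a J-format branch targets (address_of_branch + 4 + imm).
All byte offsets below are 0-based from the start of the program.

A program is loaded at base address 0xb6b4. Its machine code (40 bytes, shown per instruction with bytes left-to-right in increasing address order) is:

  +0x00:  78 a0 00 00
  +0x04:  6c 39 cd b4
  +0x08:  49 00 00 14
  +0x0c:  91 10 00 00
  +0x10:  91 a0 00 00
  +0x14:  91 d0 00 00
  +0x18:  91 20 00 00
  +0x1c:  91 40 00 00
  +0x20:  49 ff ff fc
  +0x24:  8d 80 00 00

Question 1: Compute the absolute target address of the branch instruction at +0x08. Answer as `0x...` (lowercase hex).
[08] 49 00 00 14 → 0x49000014
  opcode bits[31:24]=0x49: beq/J
  [23:0] imm=20 = $20
  target = base 0xb6b4 + off 0x08 + 4 + imm 20 = 0xb6d4

0xb6d4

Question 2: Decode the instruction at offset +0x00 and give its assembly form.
off 0x00: read 78 a0 00 00 as big → 0x78a00000
  top 8b → 0x78 → bor [RR]
  rd@[23:22]=0x2 ⇒ c
  rs@[21:20]=0x2 ⇒ c

bor c, c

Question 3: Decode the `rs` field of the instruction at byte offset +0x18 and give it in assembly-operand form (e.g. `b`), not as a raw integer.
off 0x18: read 91 20 00 00 as big → 0x91200000
  opcode bits[31:24]=0x91: sll/RR
  rd: (w>>22)&0x3=0x0 → a
  rs: (w>>20)&0x3=0x2 → c

c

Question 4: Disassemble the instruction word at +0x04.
shli a, $3788212

@+04  big-endian(6c 39 cd b4) = 0x6c39cdb4
  opcode bits[31:24]=0x6c: shli/RI
  rd: (w>>22)&0x3=0x0 → a
  imm: (w>>0)&0x3fffff=0x39cdb4 → $3788212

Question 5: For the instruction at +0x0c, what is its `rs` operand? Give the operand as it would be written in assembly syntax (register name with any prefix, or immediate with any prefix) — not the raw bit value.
off 0x0c: read 91 10 00 00 as big → 0x91100000
  top 8b → 0x91 → sll [RR]
  rd: (w>>22)&0x3=0x0 → a
  rs: (w>>20)&0x3=0x1 → b

b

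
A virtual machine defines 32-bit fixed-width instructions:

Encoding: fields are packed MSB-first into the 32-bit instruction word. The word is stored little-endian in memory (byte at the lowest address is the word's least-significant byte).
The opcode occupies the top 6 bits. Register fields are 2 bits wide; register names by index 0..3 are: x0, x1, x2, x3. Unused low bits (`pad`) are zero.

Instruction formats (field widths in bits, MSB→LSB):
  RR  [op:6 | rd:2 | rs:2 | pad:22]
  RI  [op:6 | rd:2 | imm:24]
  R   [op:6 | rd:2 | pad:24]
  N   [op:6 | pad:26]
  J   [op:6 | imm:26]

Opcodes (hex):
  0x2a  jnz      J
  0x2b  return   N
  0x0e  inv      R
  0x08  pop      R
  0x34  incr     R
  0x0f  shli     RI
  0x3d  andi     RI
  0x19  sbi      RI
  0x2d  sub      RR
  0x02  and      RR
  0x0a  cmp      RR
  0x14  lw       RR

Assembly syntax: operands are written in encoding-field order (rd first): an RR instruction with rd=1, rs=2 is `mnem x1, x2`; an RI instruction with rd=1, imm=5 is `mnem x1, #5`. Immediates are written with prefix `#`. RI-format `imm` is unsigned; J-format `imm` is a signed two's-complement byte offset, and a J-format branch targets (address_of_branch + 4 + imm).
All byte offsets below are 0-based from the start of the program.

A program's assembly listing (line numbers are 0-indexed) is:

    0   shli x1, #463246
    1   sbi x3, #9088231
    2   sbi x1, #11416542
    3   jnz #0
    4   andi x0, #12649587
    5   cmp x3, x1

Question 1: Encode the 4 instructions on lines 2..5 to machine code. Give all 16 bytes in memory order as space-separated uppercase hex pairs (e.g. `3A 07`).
DE 33 AE 65 00 00 00 A8 73 04 C1 F4 00 00 40 2B

2. sbi fields op=0x19:6|rd=1:2|imm=11416542:24 → word 65ae33deh → de 33 ae 65
3. jnz fields op=0x2a:6|imm=0:26 → word a8000000h → 00 00 00 a8
4. andi fields op=0x3d:6|rd=0:2|imm=12649587:24 → word f4c10473h → 73 04 c1 f4
5. cmp fields op=0xa:6|rd=3:2|rs=1:2|pad=0:22 → word 2b400000h → 00 00 40 2b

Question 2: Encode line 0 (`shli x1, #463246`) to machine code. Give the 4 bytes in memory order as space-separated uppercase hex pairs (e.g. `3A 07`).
L0: shli op=0xf:6|rd=1:2|imm=463246:24 ⇒ 0x3d07118e ⇒ little 8e 11 07 3d

8E 11 07 3D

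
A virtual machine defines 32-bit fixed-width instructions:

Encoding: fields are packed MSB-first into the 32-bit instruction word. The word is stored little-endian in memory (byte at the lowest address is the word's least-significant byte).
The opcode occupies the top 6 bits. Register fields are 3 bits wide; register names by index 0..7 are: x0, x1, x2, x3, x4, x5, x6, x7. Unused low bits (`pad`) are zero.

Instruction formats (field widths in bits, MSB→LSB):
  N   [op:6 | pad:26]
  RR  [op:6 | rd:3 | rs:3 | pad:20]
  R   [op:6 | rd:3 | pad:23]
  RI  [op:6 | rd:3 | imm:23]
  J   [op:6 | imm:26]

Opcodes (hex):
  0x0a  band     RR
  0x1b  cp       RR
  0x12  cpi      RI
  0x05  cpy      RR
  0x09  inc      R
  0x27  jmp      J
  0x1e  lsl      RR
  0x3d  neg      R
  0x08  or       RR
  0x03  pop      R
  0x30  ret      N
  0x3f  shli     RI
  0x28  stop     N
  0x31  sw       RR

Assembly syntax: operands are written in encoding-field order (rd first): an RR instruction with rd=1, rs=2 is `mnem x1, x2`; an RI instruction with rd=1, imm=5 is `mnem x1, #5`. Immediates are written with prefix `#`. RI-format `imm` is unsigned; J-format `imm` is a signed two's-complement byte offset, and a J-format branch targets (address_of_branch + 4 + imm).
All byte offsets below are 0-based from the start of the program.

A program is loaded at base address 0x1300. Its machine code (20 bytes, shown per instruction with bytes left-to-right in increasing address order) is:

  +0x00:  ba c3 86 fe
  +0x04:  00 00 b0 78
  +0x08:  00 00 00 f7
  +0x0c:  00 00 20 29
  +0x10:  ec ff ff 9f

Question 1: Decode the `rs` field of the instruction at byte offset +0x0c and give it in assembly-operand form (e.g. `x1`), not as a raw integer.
x2

+0x0c: 00 00 20 29 ⇒ word 0x29200000 (little)
  top 6b → 0xa → band [RR]
  rd: (w>>23)&0x7=0x2 → x2
  rs: (w>>20)&0x7=0x2 → x2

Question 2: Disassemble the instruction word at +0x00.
shli x5, #443322

off 0x00: read ba c3 86 fe as little → 0xfe86c3ba
  top 6b → 0x3f → shli [RI]
  [25:23] rd=5 = x5
  [22:0] imm=443322 = #443322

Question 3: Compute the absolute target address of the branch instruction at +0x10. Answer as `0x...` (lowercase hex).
@+10  little-endian(ec ff ff 9f) = 0x9fffffec
  top 6b → 0x27 → jmp [J]
  [25:0] imm=67108844 (s26→-20) = #-20
  target = base 0x1300 + off 0x10 + 4 + imm -20 = 0x1300

0x1300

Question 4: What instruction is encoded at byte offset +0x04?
@+04  little-endian(00 00 b0 78) = 0x78b00000
  top 6b → 0x1e → lsl [RR]
  rd@[25:23]=0x1 ⇒ x1
  rs@[22:20]=0x3 ⇒ x3

lsl x1, x3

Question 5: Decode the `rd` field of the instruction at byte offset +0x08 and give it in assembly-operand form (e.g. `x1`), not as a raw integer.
off 0x08: read 00 00 00 f7 as little → 0xf7000000
  top 6b → 0x3d → neg [R]
  [25:23] rd=6 = x6

x6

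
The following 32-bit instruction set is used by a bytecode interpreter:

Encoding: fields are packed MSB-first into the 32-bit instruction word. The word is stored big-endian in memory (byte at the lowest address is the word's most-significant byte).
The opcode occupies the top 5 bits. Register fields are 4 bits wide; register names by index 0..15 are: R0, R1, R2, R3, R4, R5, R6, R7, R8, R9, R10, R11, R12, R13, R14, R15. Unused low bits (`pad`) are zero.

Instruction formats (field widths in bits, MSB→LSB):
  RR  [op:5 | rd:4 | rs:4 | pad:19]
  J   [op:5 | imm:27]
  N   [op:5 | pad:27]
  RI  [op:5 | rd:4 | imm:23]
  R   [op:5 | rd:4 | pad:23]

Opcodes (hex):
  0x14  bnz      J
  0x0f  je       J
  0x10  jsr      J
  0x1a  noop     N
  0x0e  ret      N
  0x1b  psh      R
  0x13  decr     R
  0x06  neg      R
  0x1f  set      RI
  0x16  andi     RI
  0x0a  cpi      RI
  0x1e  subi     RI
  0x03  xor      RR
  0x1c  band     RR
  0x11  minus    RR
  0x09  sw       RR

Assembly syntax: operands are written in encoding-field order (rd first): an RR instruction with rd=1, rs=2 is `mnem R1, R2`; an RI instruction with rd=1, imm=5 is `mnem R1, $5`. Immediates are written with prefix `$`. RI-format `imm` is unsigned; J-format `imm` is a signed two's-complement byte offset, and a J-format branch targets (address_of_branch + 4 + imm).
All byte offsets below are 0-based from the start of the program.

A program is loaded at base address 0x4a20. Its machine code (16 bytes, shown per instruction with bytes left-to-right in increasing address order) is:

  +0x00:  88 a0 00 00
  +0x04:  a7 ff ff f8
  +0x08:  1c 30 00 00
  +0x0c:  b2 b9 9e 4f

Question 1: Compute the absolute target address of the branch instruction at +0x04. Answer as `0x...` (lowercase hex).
0x4a20

@+04  big-endian(a7 ff ff f8) = 0xa7fffff8
  top 5b → 0x14 → bnz [J]
  [26:0] imm=134217720 (s27→-8) = $-8
  target = base 0x4a20 + off 0x04 + 4 + imm -8 = 0x4a20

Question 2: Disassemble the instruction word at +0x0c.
andi R5, $3776079

+0x0c: b2 b9 9e 4f ⇒ word 0xb2b99e4f (big)
  top 5b → 0x16 → andi [RI]
  rd@[26:23]=0x5 ⇒ R5
  imm@[22:0]=0x399e4f ⇒ $3776079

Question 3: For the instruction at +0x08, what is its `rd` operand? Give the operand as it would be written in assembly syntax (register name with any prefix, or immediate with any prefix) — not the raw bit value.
off 0x08: read 1c 30 00 00 as big → 0x1c300000
  top 5b → 0x3 → xor [RR]
  rd@[26:23]=0x8 ⇒ R8
  rs@[22:19]=0x6 ⇒ R6

R8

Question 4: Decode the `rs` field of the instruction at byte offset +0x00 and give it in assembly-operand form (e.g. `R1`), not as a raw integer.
R4

[00] 88 a0 00 00 → 0x88a00000
  opcode bits[31:27]=0x11: minus/RR
  rd@[26:23]=0x1 ⇒ R1
  rs@[22:19]=0x4 ⇒ R4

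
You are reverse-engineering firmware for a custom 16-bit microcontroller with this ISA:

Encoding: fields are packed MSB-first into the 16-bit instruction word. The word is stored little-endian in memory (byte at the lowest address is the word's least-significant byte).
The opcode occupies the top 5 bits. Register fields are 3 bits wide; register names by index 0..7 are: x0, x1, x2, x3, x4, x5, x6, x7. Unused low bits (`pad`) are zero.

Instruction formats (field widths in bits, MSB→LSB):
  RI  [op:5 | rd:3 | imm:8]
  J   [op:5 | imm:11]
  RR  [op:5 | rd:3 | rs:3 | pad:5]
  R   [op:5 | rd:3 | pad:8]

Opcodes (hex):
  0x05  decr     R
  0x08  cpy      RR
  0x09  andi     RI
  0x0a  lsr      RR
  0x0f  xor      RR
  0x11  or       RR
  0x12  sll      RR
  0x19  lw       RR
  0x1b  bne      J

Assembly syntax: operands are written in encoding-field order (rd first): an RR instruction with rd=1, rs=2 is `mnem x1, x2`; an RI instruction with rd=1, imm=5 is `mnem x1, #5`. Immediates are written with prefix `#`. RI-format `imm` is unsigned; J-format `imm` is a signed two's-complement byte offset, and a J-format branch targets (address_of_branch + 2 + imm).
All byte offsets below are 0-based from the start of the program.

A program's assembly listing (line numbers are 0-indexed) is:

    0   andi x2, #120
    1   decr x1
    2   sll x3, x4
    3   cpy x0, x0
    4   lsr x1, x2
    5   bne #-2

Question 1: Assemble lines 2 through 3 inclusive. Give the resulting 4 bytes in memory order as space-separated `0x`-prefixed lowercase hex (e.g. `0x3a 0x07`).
0x80 0x93 0x00 0x40

2. sll fields op=0x12:5|rd=3:3|rs=4:3|pad=0:5 → word 9380h → 80 93
3. cpy fields op=0x8:5|rd=0:3|rs=0:3|pad=0:5 → word 4000h → 00 40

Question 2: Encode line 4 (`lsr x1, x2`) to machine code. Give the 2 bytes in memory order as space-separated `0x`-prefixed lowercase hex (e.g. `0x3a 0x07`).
L4: lsr op=0xa:5|rd=1:3|rs=2:3|pad=0:5 ⇒ 0x5140 ⇒ little 40 51

0x40 0x51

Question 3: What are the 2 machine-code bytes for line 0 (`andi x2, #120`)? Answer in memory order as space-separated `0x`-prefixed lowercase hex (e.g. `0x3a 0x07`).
0x78 0x4a

line 0 (andi): pack op=0x9:5|rd=2:3|imm=120:8 = 0x4a78; little→ 78 4a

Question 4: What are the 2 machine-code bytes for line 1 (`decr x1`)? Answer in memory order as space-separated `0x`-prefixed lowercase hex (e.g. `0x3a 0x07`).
0x00 0x29

1. decr fields op=0x5:5|rd=1:3|pad=0:8 → word 2900h → 00 29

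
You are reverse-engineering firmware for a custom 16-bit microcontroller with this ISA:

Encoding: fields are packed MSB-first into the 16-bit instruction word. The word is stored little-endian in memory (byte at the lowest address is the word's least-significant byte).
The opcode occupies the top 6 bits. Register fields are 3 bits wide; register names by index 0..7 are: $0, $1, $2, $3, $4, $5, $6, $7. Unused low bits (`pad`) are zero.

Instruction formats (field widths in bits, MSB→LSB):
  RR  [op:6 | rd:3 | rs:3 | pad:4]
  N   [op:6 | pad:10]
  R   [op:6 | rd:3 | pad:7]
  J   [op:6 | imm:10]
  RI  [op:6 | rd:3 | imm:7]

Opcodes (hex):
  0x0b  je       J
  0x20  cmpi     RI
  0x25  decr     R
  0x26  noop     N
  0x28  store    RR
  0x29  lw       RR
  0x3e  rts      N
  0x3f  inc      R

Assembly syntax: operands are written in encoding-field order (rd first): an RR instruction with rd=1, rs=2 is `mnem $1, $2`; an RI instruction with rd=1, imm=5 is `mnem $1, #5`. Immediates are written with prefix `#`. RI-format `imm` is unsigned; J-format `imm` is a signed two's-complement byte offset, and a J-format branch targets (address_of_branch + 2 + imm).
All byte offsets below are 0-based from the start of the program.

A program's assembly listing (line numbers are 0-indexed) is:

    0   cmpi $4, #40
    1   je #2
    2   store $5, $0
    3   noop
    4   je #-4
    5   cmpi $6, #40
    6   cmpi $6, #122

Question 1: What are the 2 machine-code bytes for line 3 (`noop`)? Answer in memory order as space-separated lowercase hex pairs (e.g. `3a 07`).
00 98

3. noop fields op=0x26:6|pad=0:10 → word 9800h → 00 98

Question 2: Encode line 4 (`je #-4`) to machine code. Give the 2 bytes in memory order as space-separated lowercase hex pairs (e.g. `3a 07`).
fc 2f

4. je fields op=0xb:6|imm=-4:10 → word 2ffch → fc 2f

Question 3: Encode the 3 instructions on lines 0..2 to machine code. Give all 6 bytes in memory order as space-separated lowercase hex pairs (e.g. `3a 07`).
line 0 (cmpi): pack op=0x20:6|rd=4:3|imm=40:7 = 0x8228; little→ 28 82
line 1 (je): pack op=0xb:6|imm=2:10 = 0x2c02; little→ 02 2c
line 2 (store): pack op=0x28:6|rd=5:3|rs=0:3|pad=0:4 = 0xa280; little→ 80 a2

28 82 02 2c 80 a2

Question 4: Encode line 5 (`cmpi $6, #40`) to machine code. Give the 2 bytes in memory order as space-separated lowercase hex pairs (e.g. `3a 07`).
28 83

5. cmpi fields op=0x20:6|rd=6:3|imm=40:7 → word 8328h → 28 83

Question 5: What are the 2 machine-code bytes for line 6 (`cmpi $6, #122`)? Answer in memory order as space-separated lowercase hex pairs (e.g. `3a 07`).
7a 83

6. cmpi fields op=0x20:6|rd=6:3|imm=122:7 → word 837ah → 7a 83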